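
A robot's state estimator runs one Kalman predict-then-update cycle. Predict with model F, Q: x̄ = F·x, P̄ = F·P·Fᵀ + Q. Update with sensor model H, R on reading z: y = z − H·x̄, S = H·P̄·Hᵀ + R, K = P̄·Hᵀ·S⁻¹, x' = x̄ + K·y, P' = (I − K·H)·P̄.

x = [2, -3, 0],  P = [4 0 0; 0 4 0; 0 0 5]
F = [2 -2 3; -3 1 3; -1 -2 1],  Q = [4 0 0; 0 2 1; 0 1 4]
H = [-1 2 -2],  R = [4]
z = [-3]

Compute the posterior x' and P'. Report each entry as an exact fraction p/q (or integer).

x' = [29/13, 4/13, 11/13]
P' = [24548/429 1618/39 5726/429; 1618/39 2062/39 1231/39; 5726/429 1231/39 10760/429]

x̄ = F·x = [10, -9, 4]
P̄ = F·P·Fᵀ + Q = [81 13 23; 13 87 20; 23 20 29]
y = z − H·x̄ = [33]
S = H·P̄·Hᵀ + R = [429]
K = P̄·Hᵀ·S⁻¹ = [-101/429; 11/39; -41/429]
x' = x̄ + K·y = [29/13, 4/13, 11/13]
P' = (I − K·H)·P̄ = [24548/429 1618/39 5726/429; 1618/39 2062/39 1231/39; 5726/429 1231/39 10760/429]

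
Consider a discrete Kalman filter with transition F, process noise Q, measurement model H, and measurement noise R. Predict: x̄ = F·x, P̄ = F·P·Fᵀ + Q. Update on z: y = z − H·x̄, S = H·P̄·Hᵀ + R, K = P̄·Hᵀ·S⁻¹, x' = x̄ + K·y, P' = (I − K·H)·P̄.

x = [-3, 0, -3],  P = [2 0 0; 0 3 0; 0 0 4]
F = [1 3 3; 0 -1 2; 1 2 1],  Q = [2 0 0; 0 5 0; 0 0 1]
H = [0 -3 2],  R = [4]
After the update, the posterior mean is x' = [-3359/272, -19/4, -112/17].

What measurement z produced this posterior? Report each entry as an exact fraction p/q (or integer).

z = [1]

x̄ = F·x = [-12, -6, -6]
P̄ = F·P·Fᵀ + Q = [67 15 32; 15 24 2; 32 2 19]
S = H·P̄·Hᵀ + R = [272]
K = P̄·Hᵀ·S⁻¹ = [19/272; -1/4; 2/17]
x' − x̄ = [-95/272, 5/4, -10/17] = K·y
y = (KᵀK)⁻¹·Kᵀ·(x' − x̄) = [-5]
z = y + H·x̄ = [-5] + [6] = [1]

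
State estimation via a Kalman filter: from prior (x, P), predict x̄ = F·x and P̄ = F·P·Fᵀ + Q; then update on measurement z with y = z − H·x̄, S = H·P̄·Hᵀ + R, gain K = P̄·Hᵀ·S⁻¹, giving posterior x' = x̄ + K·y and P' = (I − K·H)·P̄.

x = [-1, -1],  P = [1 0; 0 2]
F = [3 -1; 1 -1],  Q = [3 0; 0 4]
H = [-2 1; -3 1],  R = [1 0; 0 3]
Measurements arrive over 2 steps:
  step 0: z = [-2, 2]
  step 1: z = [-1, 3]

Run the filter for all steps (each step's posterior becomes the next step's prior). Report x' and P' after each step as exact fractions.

step 0: x' = [-50/77, -23/11], P' = [167/154 24/11; 24/11 111/22]
step 1: x' = [-464/1367, -688/1367], P' = [1045/1367 2068/1367; 2068/1367 4999/1367]

step 0: x̄ = F·x = [-2, 0]
step 0: P̄ = F·P·Fᵀ + Q = [14 5; 5 7]
step 0: y = z − H·x̄ = [-6, -4]
step 0: S = H·P̄·Hᵀ + R = [44 66; 66 106]
step 0: K = P̄·Hᵀ·S⁻¹ = [1/77 -5/14; 15/22 -1/2]
step 0: x' = x̄ + K·y = [-50/77, -23/11]
step 0: P' = (I − K·H)·P̄ = [167/154 24/11; 24/11 111/22]
step 1: x̄ = F·x = [1/7, 111/77]
step 1: P̄ = F·P·Fᵀ + Q = [33/7 -3/7; -3/7 444/77]
step 1: y = z − H·x̄ = [-166/77, 153/77]
step 1: S = H·P̄·Hᵀ + R = [2105/77 2787/77; 2787/77 4140/77]
step 1: K = P̄·Hᵀ·S⁻¹ = [-22/1367 -1067/4101; 863/1367 -1205/4101]
step 1: x' = x̄ + K·y = [-464/1367, -688/1367]
step 1: P' = (I − K·H)·P̄ = [1045/1367 2068/1367; 2068/1367 4999/1367]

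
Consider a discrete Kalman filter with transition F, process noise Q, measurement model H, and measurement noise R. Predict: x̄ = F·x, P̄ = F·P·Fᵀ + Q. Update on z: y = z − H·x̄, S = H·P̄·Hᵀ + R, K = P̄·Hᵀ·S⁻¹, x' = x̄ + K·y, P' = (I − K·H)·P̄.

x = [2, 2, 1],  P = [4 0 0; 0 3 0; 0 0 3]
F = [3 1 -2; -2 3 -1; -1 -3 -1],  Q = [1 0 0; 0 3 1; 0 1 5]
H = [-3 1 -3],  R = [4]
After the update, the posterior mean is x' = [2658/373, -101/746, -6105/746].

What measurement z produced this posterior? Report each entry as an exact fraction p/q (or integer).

z = [3]

x̄ = F·x = [6, 1, -9]
P̄ = F·P·Fᵀ + Q = [52 -9 -15; -9 49 -15; -15 -15 39]
S = H·P̄·Hᵀ + R = [746]
K = P̄·Hᵀ·S⁻¹ = [-60/373; 121/746; -87/746]
x' − x̄ = [420/373, -847/746, 609/746] = K·y
y = (KᵀK)⁻¹·Kᵀ·(x' − x̄) = [-7]
z = y + H·x̄ = [-7] + [10] = [3]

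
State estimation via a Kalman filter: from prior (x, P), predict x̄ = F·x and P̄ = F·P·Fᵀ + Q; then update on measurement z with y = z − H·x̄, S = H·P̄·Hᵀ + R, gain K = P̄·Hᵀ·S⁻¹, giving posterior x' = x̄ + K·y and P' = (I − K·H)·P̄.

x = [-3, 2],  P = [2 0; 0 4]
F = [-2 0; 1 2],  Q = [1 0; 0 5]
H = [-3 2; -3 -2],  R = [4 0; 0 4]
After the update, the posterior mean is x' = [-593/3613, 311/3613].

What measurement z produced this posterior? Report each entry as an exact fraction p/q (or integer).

x̄ = F·x = [6, 1]
P̄ = F·P·Fᵀ + Q = [9 -4; -4 23]
S = H·P̄·Hᵀ + R = [225 -11; -11 129]
K = P̄·Hᵀ·S⁻¹ = [-1181/7226 -1165/7226; 1777/7226 -1753/7226]
x' − x̄ = [-22271/3613, -3302/3613] = K·y
y = (KᵀK)⁻¹·Kᵀ·(x' − x̄) = [17, 21]
z = y + H·x̄ = [17, 21] + [-16, -20] = [1, 1]

z = [1, 1]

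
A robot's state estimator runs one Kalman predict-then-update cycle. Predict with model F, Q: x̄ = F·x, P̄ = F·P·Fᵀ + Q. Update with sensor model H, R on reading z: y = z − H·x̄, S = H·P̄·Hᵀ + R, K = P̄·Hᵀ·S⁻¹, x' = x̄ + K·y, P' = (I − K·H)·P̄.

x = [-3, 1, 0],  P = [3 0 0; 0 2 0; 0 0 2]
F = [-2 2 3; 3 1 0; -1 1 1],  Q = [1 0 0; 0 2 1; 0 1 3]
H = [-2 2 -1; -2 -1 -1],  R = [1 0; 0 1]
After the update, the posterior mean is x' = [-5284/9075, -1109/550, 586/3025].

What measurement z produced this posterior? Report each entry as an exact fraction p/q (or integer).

z = [-3, 3]

x̄ = F·x = [8, -8, 4]
P̄ = F·P·Fᵀ + Q = [39 -14 16; -14 31 -6; 16 -6 10]
S = H·P̄·Hᵀ + R = [491 202; 202 194]
K = P̄·Hᵀ·S⁻¹ = [-3754/27225 -7318/27225; 91/275 -181/550; -178/3025 -376/3025]
x' − x̄ = [-77884/9075, 3291/550, -11514/3025] = K·y
y = (KᵀK)⁻¹·Kᵀ·(x' − x̄) = [33, 15]
z = y + H·x̄ = [33, 15] + [-36, -12] = [-3, 3]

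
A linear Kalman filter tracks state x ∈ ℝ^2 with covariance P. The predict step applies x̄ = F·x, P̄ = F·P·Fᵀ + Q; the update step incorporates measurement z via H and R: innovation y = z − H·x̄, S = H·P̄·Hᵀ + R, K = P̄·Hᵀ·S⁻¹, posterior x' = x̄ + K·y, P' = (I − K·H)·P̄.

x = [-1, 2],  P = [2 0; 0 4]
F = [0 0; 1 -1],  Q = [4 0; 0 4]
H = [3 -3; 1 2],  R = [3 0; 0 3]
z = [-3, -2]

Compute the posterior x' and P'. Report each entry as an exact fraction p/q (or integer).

x' = [-224/179, -439/1253]
P' = [76/179 40/179; 40/179 430/1253]

x̄ = F·x = [0, -3]
P̄ = F·P·Fᵀ + Q = [4 0; 0 10]
y = z − H·x̄ = [-12, 4]
S = H·P̄·Hᵀ + R = [129 -48; -48 47]
K = P̄·Hᵀ·S⁻¹ = [36/179 52/179; -150/1253 380/1253]
x' = x̄ + K·y = [-224/179, -439/1253]
P' = (I − K·H)·P̄ = [76/179 40/179; 40/179 430/1253]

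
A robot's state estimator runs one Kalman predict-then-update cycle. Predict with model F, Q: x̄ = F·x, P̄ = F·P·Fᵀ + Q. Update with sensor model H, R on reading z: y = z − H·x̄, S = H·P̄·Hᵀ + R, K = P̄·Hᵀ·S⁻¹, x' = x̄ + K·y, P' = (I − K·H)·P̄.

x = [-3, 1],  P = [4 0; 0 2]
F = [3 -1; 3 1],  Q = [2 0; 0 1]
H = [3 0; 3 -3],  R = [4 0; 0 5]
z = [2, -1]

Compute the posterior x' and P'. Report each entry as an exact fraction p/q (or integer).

x̄ = F·x = [-10, -8]
P̄ = F·P·Fᵀ + Q = [40 34; 34 39]
y = z − H·x̄ = [32, 5]
S = H·P̄·Hᵀ + R = [364 54; 54 104]
K = P̄·Hᵀ·S⁻¹ = [2877/8735 18/8735; 5709/17470 -2742/8735]
x' = x̄ + K·y = [4804/8735, 7754/8735]
P' = (I − K·H)·P̄ = [3836/8735 3806/8735; 3806/8735 8376/8735]

x' = [4804/8735, 7754/8735]
P' = [3836/8735 3806/8735; 3806/8735 8376/8735]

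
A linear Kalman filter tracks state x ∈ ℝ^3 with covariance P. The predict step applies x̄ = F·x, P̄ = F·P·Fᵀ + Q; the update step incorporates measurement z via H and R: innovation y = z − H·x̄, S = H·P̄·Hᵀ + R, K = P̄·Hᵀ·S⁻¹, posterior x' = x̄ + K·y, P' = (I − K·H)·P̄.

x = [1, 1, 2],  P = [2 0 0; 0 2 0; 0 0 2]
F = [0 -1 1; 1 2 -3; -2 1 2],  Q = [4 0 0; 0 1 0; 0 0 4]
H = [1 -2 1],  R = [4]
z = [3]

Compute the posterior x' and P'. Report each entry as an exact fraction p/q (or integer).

x̄ = F·x = [1, -3, 3]
P̄ = F·P·Fᵀ + Q = [8 -10 2; -10 29 -12; 2 -12 22]
y = z − H·x̄ = [-7]
S = H·P̄·Hᵀ + R = [242]
K = P̄·Hᵀ·S⁻¹ = [15/121; -40/121; 24/121]
x' = x̄ + K·y = [16/121, -83/121, 195/121]
P' = (I − K·H)·P̄ = [518/121 -10/121 -478/121; -10/121 309/121 468/121; -478/121 468/121 1510/121]

x' = [16/121, -83/121, 195/121]
P' = [518/121 -10/121 -478/121; -10/121 309/121 468/121; -478/121 468/121 1510/121]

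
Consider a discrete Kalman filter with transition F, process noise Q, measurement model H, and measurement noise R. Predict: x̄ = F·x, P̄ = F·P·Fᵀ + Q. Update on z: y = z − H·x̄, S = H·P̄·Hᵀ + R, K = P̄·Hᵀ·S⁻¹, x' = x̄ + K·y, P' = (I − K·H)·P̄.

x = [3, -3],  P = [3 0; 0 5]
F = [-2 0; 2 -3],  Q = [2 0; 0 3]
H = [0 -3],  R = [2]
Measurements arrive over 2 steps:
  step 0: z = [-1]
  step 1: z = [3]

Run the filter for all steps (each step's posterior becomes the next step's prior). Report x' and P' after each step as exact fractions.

step 0: x̄ = F·x = [-6, 15]
step 0: P̄ = F·P·Fᵀ + Q = [14 -12; -12 60]
step 0: y = z − H·x̄ = [44]
step 0: S = H·P̄·Hᵀ + R = [542]
step 0: K = P̄·Hᵀ·S⁻¹ = [18/271; -90/271]
step 0: x' = x̄ + K·y = [-834/271, 105/271]
step 0: P' = (I − K·H)·P̄ = [3146/271 -12/271; -12/271 60/271]
step 1: x̄ = F·x = [1668/271, -1983/271]
step 1: P̄ = F·P·Fᵀ + Q = [13126/271 -12656/271; -12656/271 14081/271]
step 1: y = z − H·x̄ = [-5136/271]
step 1: S = H·P̄·Hᵀ + R = [127271/271]
step 1: K = P̄·Hᵀ·S⁻¹ = [37968/127271; -42243/127271]
step 1: x' = x̄ + K·y = [63780/127271, -130695/127271]
step 1: P' = (I − K·H)·P̄ = [844982/127271 -25312/127271; -25312/127271 28162/127271]

step 0: x' = [-834/271, 105/271], P' = [3146/271 -12/271; -12/271 60/271]
step 1: x' = [63780/127271, -130695/127271], P' = [844982/127271 -25312/127271; -25312/127271 28162/127271]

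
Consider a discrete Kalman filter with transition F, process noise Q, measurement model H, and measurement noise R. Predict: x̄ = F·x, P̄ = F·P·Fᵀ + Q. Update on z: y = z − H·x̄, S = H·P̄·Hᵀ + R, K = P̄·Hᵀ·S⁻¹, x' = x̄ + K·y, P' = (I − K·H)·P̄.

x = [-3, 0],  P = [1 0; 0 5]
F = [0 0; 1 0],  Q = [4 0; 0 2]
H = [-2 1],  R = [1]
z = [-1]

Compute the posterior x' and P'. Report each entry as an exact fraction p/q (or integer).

x' = [-4/5, -27/10]
P' = [4/5 6/5; 6/5 51/20]

x̄ = F·x = [0, -3]
P̄ = F·P·Fᵀ + Q = [4 0; 0 3]
y = z − H·x̄ = [2]
S = H·P̄·Hᵀ + R = [20]
K = P̄·Hᵀ·S⁻¹ = [-2/5; 3/20]
x' = x̄ + K·y = [-4/5, -27/10]
P' = (I − K·H)·P̄ = [4/5 6/5; 6/5 51/20]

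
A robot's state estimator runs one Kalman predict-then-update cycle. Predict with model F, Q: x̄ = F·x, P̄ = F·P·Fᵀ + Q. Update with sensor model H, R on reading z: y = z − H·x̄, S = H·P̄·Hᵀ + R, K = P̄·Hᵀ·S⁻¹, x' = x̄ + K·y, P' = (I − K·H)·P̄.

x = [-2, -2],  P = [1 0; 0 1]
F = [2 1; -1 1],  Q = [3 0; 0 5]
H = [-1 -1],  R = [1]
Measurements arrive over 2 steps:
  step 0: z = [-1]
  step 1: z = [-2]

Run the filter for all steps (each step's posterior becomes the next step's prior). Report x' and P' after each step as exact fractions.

step 0: x' = [-5/2, 3], P' = [9/2 -4; -4 31/7]
step 1: x' = [-148/71, 297/71], P' = [666/71 -662/71; -662/71 2173/213]

step 0: x̄ = F·x = [-6, 0]
step 0: P̄ = F·P·Fᵀ + Q = [8 -1; -1 7]
step 0: y = z − H·x̄ = [-7]
step 0: S = H·P̄·Hᵀ + R = [14]
step 0: K = P̄·Hᵀ·S⁻¹ = [-1/2; -3/7]
step 0: x' = x̄ + K·y = [-5/2, 3]
step 0: P' = (I − K·H)·P̄ = [9/2 -4; -4 31/7]
step 1: x̄ = F·x = [-2, 11/2]
step 1: P̄ = F·P·Fᵀ + Q = [66/7 -60/7; -60/7 307/14]
step 1: y = z − H·x̄ = [3/2]
step 1: S = H·P̄·Hᵀ + R = [213/14]
step 1: K = P̄·Hᵀ·S⁻¹ = [-4/71; -187/213]
step 1: x' = x̄ + K·y = [-148/71, 297/71]
step 1: P' = (I − K·H)·P̄ = [666/71 -662/71; -662/71 2173/213]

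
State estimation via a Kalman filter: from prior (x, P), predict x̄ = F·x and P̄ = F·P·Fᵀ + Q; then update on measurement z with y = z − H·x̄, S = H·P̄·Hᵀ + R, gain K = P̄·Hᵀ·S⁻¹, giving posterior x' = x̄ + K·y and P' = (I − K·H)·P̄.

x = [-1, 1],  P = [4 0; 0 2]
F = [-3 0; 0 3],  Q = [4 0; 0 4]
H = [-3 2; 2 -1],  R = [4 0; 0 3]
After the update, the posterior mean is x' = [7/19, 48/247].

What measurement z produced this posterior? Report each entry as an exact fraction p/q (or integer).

z = [-2, -1]

x̄ = F·x = [3, 3]
P̄ = F·P·Fᵀ + Q = [40 0; 0 22]
S = H·P̄·Hᵀ + R = [452 -284; -284 185]
K = P̄·Hᵀ·S⁻¹ = [10/57 40/57; 473/741 638/741]
x' − x̄ = [-50/19, -693/247] = K·y
y = (KᵀK)⁻¹·Kᵀ·(x' − x̄) = [1, -4]
z = y + H·x̄ = [1, -4] + [-3, 3] = [-2, -1]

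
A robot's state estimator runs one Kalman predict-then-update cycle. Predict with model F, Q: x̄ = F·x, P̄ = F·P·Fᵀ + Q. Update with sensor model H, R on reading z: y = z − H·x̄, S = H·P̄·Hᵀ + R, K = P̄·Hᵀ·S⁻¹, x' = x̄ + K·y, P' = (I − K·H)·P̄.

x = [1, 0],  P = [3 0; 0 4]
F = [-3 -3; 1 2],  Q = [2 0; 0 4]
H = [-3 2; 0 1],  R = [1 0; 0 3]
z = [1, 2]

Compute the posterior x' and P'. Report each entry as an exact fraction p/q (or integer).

x̄ = F·x = [-3, 1]
P̄ = F·P·Fᵀ + Q = [65 -33; -33 23]
y = z − H·x̄ = [-10, 1]
S = H·P̄·Hᵀ + R = [1074 145; 145 26]
K = P̄·Hᵀ·S⁻¹ = [-2001/6899 2403/6899; 435/6899 3677/6899]
x' = x̄ + K·y = [1716/6899, 6226/6899]
P' = (I − K·H)·P̄ = [5473/6899 7209/6899; 7209/6899 11031/6899]

x' = [1716/6899, 6226/6899]
P' = [5473/6899 7209/6899; 7209/6899 11031/6899]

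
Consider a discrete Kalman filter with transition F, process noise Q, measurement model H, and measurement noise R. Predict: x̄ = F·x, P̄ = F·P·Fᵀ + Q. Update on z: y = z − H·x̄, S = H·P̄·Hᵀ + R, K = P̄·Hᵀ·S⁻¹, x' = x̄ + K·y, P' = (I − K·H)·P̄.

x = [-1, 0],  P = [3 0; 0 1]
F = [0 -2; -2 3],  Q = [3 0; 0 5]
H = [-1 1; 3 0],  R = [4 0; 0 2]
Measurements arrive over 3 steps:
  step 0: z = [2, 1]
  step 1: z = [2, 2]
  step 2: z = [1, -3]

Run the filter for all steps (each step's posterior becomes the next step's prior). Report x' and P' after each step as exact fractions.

step 0: x̄ = F·x = [0, 2]
step 0: P̄ = F·P·Fᵀ + Q = [7 -6; -6 26]
step 0: y = z − H·x̄ = [0, 1]
step 0: S = H·P̄·Hᵀ + R = [49 -39; -39 65]
step 0: K = P̄·Hᵀ·S⁻¹ = [-1/64 261/832; 53/64 183/832]
step 0: x' = x̄ + K·y = [261/832, 1847/832]
step 0: P' = (I − K·H)·P̄ = [87/416 61/416; 61/416 1439/416]
step 1: x̄ = F·x = [-1847/416, 5019/832]
step 1: P̄ = F·P·Fᵀ + Q = [1751/104 -4195/208; -4195/208 14647/416]
step 1: y = z − H·x̄ = [-7049/832, 6373/416]
step 1: S = H·P̄·Hᵀ + R = [40095/416 -23091/208; -23091/208 15967/104]
step 1: K = P̄·Hᵀ·S⁻¹ = [-30788/1028871 105409/342957; 247537/342957 14611/114319]
step 1: x' = x̄ + K·y = [537265/1028871, 643159/342957]
step 1: P' = (I − K·H)·P̄ = [210818/1028871 29222/342957; 29222/342957 339790/114319]
step 2: x̄ = F·x = [-1286318/342957, 4713901/1028871]
step 2: P̄ = F·P·Fᵀ + Q = [1702117/114319 -5999332/342957; -5999332/342957 32458625/1028871]
step 2: y = z − H·x̄ = [-7543984/1028871, 943361/114319]
step 2: S = H·P̄·Hᵀ + R = [87889154/1028871 -11105683/114319; -11105683/114319 15547691/114319]
step 2: K = P̄·Hᵀ·S⁻¹ = [-66634098/2243263627 689161773/2243263627; 1616912653/2243263627 289357185/2243263627]
step 2: x' = x̄ + K·y = [-2238190719/2243263627, 809891640/2243263627]
step 2: P' = (I − K·H)·P̄ = [459441182/2243263627 192904790/2243263627; 192904790/2243263627 6660555402/2243263627]

step 0: x' = [261/832, 1847/832], P' = [87/416 61/416; 61/416 1439/416]
step 1: x' = [537265/1028871, 643159/342957], P' = [210818/1028871 29222/342957; 29222/342957 339790/114319]
step 2: x' = [-2238190719/2243263627, 809891640/2243263627], P' = [459441182/2243263627 192904790/2243263627; 192904790/2243263627 6660555402/2243263627]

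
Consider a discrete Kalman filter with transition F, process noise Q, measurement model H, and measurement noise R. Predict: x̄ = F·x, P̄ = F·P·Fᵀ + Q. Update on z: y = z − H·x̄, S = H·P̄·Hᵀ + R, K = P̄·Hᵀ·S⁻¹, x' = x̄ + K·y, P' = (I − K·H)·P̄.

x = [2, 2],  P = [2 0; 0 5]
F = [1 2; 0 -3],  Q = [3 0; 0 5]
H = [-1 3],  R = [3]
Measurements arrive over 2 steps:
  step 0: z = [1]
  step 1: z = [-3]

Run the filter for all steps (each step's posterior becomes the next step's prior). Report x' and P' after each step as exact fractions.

step 0: x' = [1073/658, 276/329], P' = [3225/658 480/329; 480/329 250/329]
step 1: x' = [166359/118403, -68121/118403], P' = [736422/118403 216795/118403; 216795/118403 101515/118403]

step 0: x̄ = F·x = [6, -6]
step 0: P̄ = F·P·Fᵀ + Q = [25 -30; -30 50]
step 0: y = z − H·x̄ = [25]
step 0: S = H·P̄·Hᵀ + R = [658]
step 0: K = P̄·Hᵀ·S⁻¹ = [-115/658; 90/329]
step 0: x' = x̄ + K·y = [1073/658, 276/329]
step 0: P' = (I − K·H)·P̄ = [3225/658 480/329; 480/329 250/329]
step 1: x̄ = F·x = [311/94, -828/329]
step 1: P̄ = F·P·Fᵀ + Q = [1577/94 -420/47; -420/47 3895/329]
step 1: y = z − H·x̄ = [5171/658]
step 1: S = H·P̄·Hᵀ + R = [118403/658]
step 1: K = P̄·Hᵀ·S⁻¹ = [-28679/118403; 29250/118403]
step 1: x' = x̄ + K·y = [166359/118403, -68121/118403]
step 1: P' = (I − K·H)·P̄ = [736422/118403 216795/118403; 216795/118403 101515/118403]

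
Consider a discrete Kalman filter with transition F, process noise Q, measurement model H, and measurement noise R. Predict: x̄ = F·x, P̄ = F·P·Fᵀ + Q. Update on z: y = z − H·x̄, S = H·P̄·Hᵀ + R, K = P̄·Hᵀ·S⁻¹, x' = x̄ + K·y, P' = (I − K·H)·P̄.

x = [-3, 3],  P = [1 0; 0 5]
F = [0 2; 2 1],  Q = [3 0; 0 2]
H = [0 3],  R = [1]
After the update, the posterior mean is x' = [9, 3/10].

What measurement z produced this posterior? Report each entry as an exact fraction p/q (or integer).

z = [1]

x̄ = F·x = [6, -3]
P̄ = F·P·Fᵀ + Q = [23 10; 10 11]
S = H·P̄·Hᵀ + R = [100]
K = P̄·Hᵀ·S⁻¹ = [3/10; 33/100]
x' − x̄ = [3, 33/10] = K·y
y = (KᵀK)⁻¹·Kᵀ·(x' − x̄) = [10]
z = y + H·x̄ = [10] + [-9] = [1]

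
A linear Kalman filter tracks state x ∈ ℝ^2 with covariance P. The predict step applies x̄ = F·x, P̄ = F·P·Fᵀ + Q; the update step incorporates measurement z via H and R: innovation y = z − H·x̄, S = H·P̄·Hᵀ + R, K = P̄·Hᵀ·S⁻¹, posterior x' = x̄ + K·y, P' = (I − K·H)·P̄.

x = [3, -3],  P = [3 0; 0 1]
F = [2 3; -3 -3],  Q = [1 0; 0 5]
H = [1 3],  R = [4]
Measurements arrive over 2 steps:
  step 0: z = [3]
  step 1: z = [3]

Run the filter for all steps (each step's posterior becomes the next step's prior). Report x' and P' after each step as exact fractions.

step 0: x̄ = F·x = [-3, 0]
step 0: P̄ = F·P·Fᵀ + Q = [22 -27; -27 41]
step 0: y = z − H·x̄ = [6]
step 0: S = H·P̄·Hᵀ + R = [233]
step 0: K = P̄·Hᵀ·S⁻¹ = [-59/233; 96/233]
step 0: x' = x̄ + K·y = [-1053/233, 576/233]
step 0: P' = (I − K·H)·P̄ = [1645/233 -627/233; -627/233 337/233]
step 1: x̄ = F·x = [-378/233, 1431/233]
step 1: P̄ = F·P·Fᵀ + Q = [2322/233 -3498/233; -3498/233 7717/233]
step 1: y = z − H·x̄ = [-3216/233]
step 1: S = H·P̄·Hᵀ + R = [51719/233]
step 1: K = P̄·Hᵀ·S⁻¹ = [-8172/51719; 19653/51719]
step 1: x' = x̄ + K·y = [28890/51719, 46377/51719]
step 1: P' = (I − K·H)·P̄ = [228798/51719 -87162/51719; -87162/51719 55258/51719]

step 0: x' = [-1053/233, 576/233], P' = [1645/233 -627/233; -627/233 337/233]
step 1: x' = [28890/51719, 46377/51719], P' = [228798/51719 -87162/51719; -87162/51719 55258/51719]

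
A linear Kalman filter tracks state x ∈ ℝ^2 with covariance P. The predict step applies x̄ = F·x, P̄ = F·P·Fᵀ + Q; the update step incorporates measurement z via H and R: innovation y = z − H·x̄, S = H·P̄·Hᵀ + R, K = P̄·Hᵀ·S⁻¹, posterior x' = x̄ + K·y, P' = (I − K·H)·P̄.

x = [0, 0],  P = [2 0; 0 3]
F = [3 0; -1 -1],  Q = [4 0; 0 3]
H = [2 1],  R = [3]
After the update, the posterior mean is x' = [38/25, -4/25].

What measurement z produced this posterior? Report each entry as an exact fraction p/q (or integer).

z = [3]

x̄ = F·x = [0, 0]
P̄ = F·P·Fᵀ + Q = [22 -6; -6 8]
S = H·P̄·Hᵀ + R = [75]
K = P̄·Hᵀ·S⁻¹ = [38/75; -4/75]
x' − x̄ = [38/25, -4/25] = K·y
y = (KᵀK)⁻¹·Kᵀ·(x' − x̄) = [3]
z = y + H·x̄ = [3] + [0] = [3]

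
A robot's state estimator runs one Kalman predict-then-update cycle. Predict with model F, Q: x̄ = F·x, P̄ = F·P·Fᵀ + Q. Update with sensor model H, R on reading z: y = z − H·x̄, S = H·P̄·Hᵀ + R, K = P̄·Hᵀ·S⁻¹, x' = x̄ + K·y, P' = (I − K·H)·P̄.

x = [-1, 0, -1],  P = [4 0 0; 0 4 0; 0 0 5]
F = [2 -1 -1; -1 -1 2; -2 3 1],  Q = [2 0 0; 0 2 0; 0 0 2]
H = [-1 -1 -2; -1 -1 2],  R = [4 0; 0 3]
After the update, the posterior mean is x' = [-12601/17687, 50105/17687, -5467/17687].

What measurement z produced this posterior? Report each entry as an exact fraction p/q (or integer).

z = [-2, -3]

x̄ = F·x = [-1, -1, 1]
P̄ = F·P·Fᵀ + Q = [27 -14 -33; -14 30 6; -33 6 59]
S = H·P̄·Hᵀ + R = [161 -207; -207 376]
K = P̄·Hᵀ·S⁻¹ = [3575/17687 -76/769; -11356/17687 -280/769; -4201/17687 196/769]
x' − x̄ = [5086/17687, 67792/17687, -23154/17687] = K·y
y = (KᵀK)⁻¹·Kᵀ·(x' − x̄) = [-2, -7]
z = y + H·x̄ = [-2, -7] + [0, 4] = [-2, -3]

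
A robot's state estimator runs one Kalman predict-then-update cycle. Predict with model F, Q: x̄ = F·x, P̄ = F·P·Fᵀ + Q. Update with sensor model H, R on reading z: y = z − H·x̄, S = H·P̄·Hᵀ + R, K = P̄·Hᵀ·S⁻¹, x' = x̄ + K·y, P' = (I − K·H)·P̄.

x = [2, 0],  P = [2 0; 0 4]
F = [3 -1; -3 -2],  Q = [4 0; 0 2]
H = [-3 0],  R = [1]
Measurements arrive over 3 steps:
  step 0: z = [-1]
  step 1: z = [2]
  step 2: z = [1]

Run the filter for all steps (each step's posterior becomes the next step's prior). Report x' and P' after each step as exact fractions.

step 0: x' = [84/235, -180/47], P' = [26/235 -2/47; -2/47 1512/47]
step 1: x' = [-51612/79381, -224676/79381], P' = [8794/79381 14916/79381; 14916/79381 1891304/79381]
step 2: x' = [-6525594/19865683, 111255702/19865683], P' = [2198478/19865683 3658714/19865683; 3658714/19865683 479894344/19865683]

step 0: x̄ = F·x = [6, -6]
step 0: P̄ = F·P·Fᵀ + Q = [26 -10; -10 36]
step 0: y = z − H·x̄ = [17]
step 0: S = H·P̄·Hᵀ + R = [235]
step 0: K = P̄·Hᵀ·S⁻¹ = [-78/235; 6/47]
step 0: x' = x̄ + K·y = [84/235, -180/47]
step 0: P' = (I − K·H)·P̄ = [26/235 -2/47; -2/47 1512/47]
step 1: x̄ = F·x = [1152/235, 1548/235]
step 1: P̄ = F·P·Fᵀ + Q = [8794/235 14916/235; 14916/235 30824/235]
step 1: y = z − H·x̄ = [3926/235]
step 1: S = H·P̄·Hᵀ + R = [79381/235]
step 1: K = P̄·Hᵀ·S⁻¹ = [-26382/79381; -44748/79381]
step 1: x' = x̄ + K·y = [-51612/79381, -224676/79381]
step 1: P' = (I − K·H)·P̄ = [8794/79381 14916/79381; 14916/79381 1891304/79381]
step 2: x̄ = F·x = [69840/79381, 604188/79381]
step 2: P̄ = F·P·Fᵀ + Q = [2198478/79381 3658714/79381; 3658714/79381 7982116/79381]
step 2: y = z − H·x̄ = [288901/79381]
step 2: S = H·P̄·Hᵀ + R = [19865683/79381]
step 2: K = P̄·Hᵀ·S⁻¹ = [-6595434/19865683; -10976142/19865683]
step 2: x' = x̄ + K·y = [-6525594/19865683, 111255702/19865683]
step 2: P' = (I − K·H)·P̄ = [2198478/19865683 3658714/19865683; 3658714/19865683 479894344/19865683]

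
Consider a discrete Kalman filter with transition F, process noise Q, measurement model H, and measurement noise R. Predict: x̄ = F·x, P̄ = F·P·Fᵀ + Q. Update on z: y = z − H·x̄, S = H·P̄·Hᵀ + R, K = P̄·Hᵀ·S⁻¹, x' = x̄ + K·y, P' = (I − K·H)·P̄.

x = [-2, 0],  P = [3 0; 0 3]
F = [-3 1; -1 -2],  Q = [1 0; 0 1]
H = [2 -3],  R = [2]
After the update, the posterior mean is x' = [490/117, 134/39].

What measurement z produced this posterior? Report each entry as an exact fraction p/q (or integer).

z = [-2]

x̄ = F·x = [6, 2]
P̄ = F·P·Fᵀ + Q = [31 3; 3 16]
S = H·P̄·Hᵀ + R = [234]
K = P̄·Hᵀ·S⁻¹ = [53/234; -7/39]
x' − x̄ = [-212/117, 56/39] = K·y
y = (KᵀK)⁻¹·Kᵀ·(x' − x̄) = [-8]
z = y + H·x̄ = [-8] + [6] = [-2]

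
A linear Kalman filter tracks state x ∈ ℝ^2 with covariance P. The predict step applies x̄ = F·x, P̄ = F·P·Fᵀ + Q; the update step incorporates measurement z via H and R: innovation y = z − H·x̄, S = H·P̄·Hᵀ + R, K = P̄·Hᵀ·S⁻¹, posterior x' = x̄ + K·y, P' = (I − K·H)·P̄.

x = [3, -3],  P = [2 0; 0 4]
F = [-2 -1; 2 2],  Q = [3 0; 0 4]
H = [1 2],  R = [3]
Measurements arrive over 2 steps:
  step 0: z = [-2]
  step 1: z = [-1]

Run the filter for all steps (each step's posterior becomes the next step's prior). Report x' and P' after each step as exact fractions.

step 0: x' = [-215/66, 20/33], P' = [701/66 -188/33; -188/33 124/33]
step 1: x' = [137/26, -820/247], P' = [1329/52 -339/26; -339/26 1809/247]

step 0: x̄ = F·x = [-3, 0]
step 0: P̄ = F·P·Fᵀ + Q = [15 -16; -16 28]
step 0: y = z − H·x̄ = [1]
step 0: S = H·P̄·Hᵀ + R = [66]
step 0: K = P̄·Hᵀ·S⁻¹ = [-17/66; 20/33]
step 0: x' = x̄ + K·y = [-215/66, 20/33]
step 0: P' = (I − K·H)·P̄ = [701/66 -188/33; -188/33 124/33]
step 1: x̄ = F·x = [65/11, -175/33]
step 1: P̄ = F·P·Fᵀ + Q = [291/11 -174/11; -174/11 526/33]
step 1: y = z − H·x̄ = [122/33]
step 1: S = H·P̄·Hᵀ + R = [988/33]
step 1: K = P̄·Hᵀ·S⁻¹ = [-9/52; 265/494]
step 1: x' = x̄ + K·y = [137/26, -820/247]
step 1: P' = (I − K·H)·P̄ = [1329/52 -339/26; -339/26 1809/247]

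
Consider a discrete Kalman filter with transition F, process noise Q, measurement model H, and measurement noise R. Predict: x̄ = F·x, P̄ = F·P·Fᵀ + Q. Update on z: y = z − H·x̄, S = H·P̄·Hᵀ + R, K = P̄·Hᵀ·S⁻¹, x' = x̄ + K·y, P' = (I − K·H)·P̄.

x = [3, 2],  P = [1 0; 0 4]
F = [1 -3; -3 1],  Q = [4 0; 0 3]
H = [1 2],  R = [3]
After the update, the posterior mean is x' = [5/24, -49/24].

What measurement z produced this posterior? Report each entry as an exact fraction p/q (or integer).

z = [-3]

x̄ = F·x = [-3, -7]
P̄ = F·P·Fᵀ + Q = [41 -15; -15 16]
S = H·P̄·Hᵀ + R = [48]
K = P̄·Hᵀ·S⁻¹ = [11/48; 17/48]
x' − x̄ = [77/24, 119/24] = K·y
y = (KᵀK)⁻¹·Kᵀ·(x' − x̄) = [14]
z = y + H·x̄ = [14] + [-17] = [-3]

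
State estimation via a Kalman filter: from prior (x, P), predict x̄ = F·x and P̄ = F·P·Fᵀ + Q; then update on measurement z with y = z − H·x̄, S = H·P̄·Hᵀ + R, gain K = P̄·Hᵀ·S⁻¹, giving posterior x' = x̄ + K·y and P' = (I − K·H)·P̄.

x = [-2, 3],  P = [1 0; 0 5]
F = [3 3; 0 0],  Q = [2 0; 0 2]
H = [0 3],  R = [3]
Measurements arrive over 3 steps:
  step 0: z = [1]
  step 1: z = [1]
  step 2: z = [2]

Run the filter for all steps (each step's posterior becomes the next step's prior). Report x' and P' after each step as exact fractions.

step 0: x̄ = F·x = [3, 0]
step 0: P̄ = F·P·Fᵀ + Q = [56 0; 0 2]
step 0: y = z − H·x̄ = [1]
step 0: S = H·P̄·Hᵀ + R = [21]
step 0: K = P̄·Hᵀ·S⁻¹ = [0; 2/7]
step 0: x' = x̄ + K·y = [3, 2/7]
step 0: P' = (I − K·H)·P̄ = [56 0; 0 2/7]
step 1: x̄ = F·x = [69/7, 0]
step 1: P̄ = F·P·Fᵀ + Q = [3560/7 0; 0 2]
step 1: y = z − H·x̄ = [1]
step 1: S = H·P̄·Hᵀ + R = [21]
step 1: K = P̄·Hᵀ·S⁻¹ = [0; 2/7]
step 1: x' = x̄ + K·y = [69/7, 2/7]
step 1: P' = (I − K·H)·P̄ = [3560/7 0; 0 2/7]
step 2: x̄ = F·x = [213/7, 0]
step 2: P̄ = F·P·Fᵀ + Q = [32072/7 0; 0 2]
step 2: y = z − H·x̄ = [2]
step 2: S = H·P̄·Hᵀ + R = [21]
step 2: K = P̄·Hᵀ·S⁻¹ = [0; 2/7]
step 2: x' = x̄ + K·y = [213/7, 4/7]
step 2: P' = (I − K·H)·P̄ = [32072/7 0; 0 2/7]

step 0: x' = [3, 2/7], P' = [56 0; 0 2/7]
step 1: x' = [69/7, 2/7], P' = [3560/7 0; 0 2/7]
step 2: x' = [213/7, 4/7], P' = [32072/7 0; 0 2/7]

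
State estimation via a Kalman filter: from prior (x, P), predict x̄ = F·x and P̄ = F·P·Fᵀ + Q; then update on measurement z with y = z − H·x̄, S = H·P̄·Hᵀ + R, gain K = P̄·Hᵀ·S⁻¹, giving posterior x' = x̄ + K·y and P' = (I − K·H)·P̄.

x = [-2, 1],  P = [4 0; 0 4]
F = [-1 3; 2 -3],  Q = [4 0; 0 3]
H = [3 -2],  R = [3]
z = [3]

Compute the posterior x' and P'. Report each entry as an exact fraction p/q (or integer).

x' = [15/1147, -1737/1147]
P' = [2068/1147 2772/1147; 2772/1147 4521/1147]

x̄ = F·x = [5, -7]
P̄ = F·P·Fᵀ + Q = [44 -44; -44 55]
y = z − H·x̄ = [-26]
S = H·P̄·Hᵀ + R = [1147]
K = P̄·Hᵀ·S⁻¹ = [220/1147; -242/1147]
x' = x̄ + K·y = [15/1147, -1737/1147]
P' = (I − K·H)·P̄ = [2068/1147 2772/1147; 2772/1147 4521/1147]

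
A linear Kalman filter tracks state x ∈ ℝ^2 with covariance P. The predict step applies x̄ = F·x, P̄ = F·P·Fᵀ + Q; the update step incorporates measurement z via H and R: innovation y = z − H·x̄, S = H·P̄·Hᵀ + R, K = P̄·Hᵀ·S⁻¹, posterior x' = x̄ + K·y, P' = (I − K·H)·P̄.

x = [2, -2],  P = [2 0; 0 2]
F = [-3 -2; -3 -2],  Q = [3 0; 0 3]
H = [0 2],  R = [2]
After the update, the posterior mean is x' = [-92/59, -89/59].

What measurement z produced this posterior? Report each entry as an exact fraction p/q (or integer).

z = [-3]

x̄ = F·x = [-2, -2]
P̄ = F·P·Fᵀ + Q = [29 26; 26 29]
S = H·P̄·Hᵀ + R = [118]
K = P̄·Hᵀ·S⁻¹ = [26/59; 29/59]
x' − x̄ = [26/59, 29/59] = K·y
y = (KᵀK)⁻¹·Kᵀ·(x' − x̄) = [1]
z = y + H·x̄ = [1] + [-4] = [-3]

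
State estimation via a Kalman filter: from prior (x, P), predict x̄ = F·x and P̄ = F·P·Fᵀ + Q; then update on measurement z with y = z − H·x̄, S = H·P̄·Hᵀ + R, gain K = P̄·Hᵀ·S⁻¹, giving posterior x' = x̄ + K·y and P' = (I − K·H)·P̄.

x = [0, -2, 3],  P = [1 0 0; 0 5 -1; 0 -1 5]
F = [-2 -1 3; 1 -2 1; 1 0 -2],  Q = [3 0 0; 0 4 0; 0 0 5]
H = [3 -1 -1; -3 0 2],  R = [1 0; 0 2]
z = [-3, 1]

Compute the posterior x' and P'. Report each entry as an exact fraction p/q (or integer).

x' = [201/4445, 11386/4445, 12139/22225]
P' = [1670/889 2666/889 11576/4445; 2666/889 5441/889 16636/4445; 11576/4445 16636/4445 90189/22225]

x̄ = F·x = [11, 7, -6]
P̄ = F·P·Fᵀ + Q = [63 30 -34; 30 34 -13; -34 -13 26]
y = z − H·x̄ = [-35, 46]
S = H·P̄·Hᵀ + R = [626 -809; -809 1081]
K = P̄·Hᵀ·S⁻¹ = [144/4445 -949/4445; -3851/4445 -3359/4445; 271/22225 3369/22225]
x' = x̄ + K·y = [201/4445, 11386/4445, 12139/22225]
P' = (I − K·H)·P̄ = [1670/889 2666/889 11576/4445; 2666/889 5441/889 16636/4445; 11576/4445 16636/4445 90189/22225]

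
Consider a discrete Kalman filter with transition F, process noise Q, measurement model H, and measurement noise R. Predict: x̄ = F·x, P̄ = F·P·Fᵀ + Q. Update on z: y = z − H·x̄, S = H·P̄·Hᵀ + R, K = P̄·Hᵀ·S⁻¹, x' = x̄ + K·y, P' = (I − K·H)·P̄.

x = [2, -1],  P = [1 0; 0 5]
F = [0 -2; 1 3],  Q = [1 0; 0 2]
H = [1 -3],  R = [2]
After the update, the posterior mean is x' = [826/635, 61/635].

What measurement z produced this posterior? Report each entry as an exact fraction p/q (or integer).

z = [1]

x̄ = F·x = [2, -1]
P̄ = F·P·Fᵀ + Q = [21 -30; -30 48]
S = H·P̄·Hᵀ + R = [635]
K = P̄·Hᵀ·S⁻¹ = [111/635; -174/635]
x' − x̄ = [-444/635, 696/635] = K·y
y = (KᵀK)⁻¹·Kᵀ·(x' − x̄) = [-4]
z = y + H·x̄ = [-4] + [5] = [1]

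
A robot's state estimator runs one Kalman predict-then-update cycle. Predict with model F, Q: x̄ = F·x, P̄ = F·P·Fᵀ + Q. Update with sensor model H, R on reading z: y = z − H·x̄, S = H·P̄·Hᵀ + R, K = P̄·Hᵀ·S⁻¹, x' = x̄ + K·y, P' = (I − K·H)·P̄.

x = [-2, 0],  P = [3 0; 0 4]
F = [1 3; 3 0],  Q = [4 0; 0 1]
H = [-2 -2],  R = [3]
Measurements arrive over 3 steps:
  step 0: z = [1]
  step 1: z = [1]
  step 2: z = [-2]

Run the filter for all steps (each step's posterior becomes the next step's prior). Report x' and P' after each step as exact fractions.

step 0: x' = [842/359, -1044/359], P' = [4621/359 -4465/359; -4465/359 4576/359]
step 1: x' = [-228592/40097, 209790/40097], P' = [1900137/40097 -1917750/40097; -1917750/40097 1964628/40097]
step 2: x' = [-16296962/9153607, 24475284/9153607], P' = [778093979/9153607 -788064965/9153607; -788064965/9153607 804810938/9153607]

step 0: x̄ = F·x = [-2, -6]
step 0: P̄ = F·P·Fᵀ + Q = [43 9; 9 28]
step 0: y = z − H·x̄ = [-15]
step 0: S = H·P̄·Hᵀ + R = [359]
step 0: K = P̄·Hᵀ·S⁻¹ = [-104/359; -74/359]
step 0: x' = x̄ + K·y = [842/359, -1044/359]
step 0: P' = (I − K·H)·P̄ = [4621/359 -4465/359; -4465/359 4576/359]
step 1: x̄ = F·x = [-2290/359, 2526/359]
step 1: P̄ = F·P·Fᵀ + Q = [20451/359 -26322/359; -26322/359 41948/359]
step 1: y = z − H·x̄ = [831/359]
step 1: S = H·P̄·Hᵀ + R = [40097/359]
step 1: K = P̄·Hᵀ·S⁻¹ = [11742/40097; -31252/40097]
step 1: x' = x̄ + K·y = [-228592/40097, 209790/40097]
step 1: P' = (I − K·H)·P̄ = [1900137/40097 -1917750/40097; -1917750/40097 1964628/40097]
step 2: x̄ = F·x = [400778/40097, -685776/40097]
step 2: P̄ = F·P·Fᵀ + Q = [8235677/40097 -11559339/40097; -11559339/40097 17141330/40097]
step 2: y = z − H·x̄ = [-650190/40097]
step 2: S = H·P̄·Hᵀ + R = [9153607/40097]
step 2: K = P̄·Hᵀ·S⁻¹ = [6647324/9153607; -11163982/9153607]
step 2: x' = x̄ + K·y = [-16296962/9153607, 24475284/9153607]
step 2: P' = (I − K·H)·P̄ = [778093979/9153607 -788064965/9153607; -788064965/9153607 804810938/9153607]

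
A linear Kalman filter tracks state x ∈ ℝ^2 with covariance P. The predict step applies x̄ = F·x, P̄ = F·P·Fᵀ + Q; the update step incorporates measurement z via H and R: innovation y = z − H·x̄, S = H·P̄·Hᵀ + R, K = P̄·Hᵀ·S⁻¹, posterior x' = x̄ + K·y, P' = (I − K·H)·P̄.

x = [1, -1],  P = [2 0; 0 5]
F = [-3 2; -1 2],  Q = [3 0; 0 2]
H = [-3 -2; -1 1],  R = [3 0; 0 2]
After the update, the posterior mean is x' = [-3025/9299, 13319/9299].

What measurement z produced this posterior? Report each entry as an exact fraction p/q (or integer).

z = [-2, 2]

x̄ = F·x = [-5, -3]
P̄ = F·P·Fᵀ + Q = [41 26; 26 24]
S = H·P̄·Hᵀ + R = [780 49; 49 15]
K = P̄·Hᵀ·S⁻¹ = [-1890/9299 -3125/9299; -1792/9299 4614/9299]
x' − x̄ = [43470/9299, 41216/9299] = K·y
y = (KᵀK)⁻¹·Kᵀ·(x' − x̄) = [-23, 0]
z = y + H·x̄ = [-23, 0] + [21, 2] = [-2, 2]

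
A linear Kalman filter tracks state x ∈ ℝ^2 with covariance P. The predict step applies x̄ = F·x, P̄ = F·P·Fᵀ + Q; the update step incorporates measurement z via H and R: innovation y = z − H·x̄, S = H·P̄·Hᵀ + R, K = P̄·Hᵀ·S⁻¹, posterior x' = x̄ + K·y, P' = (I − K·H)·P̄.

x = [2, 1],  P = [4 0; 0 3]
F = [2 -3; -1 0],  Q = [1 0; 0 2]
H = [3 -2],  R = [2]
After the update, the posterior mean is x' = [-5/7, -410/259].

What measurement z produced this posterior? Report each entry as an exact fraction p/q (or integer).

z = [1]

x̄ = F·x = [1, -2]
P̄ = F·P·Fᵀ + Q = [44 -8; -8 6]
S = H·P̄·Hᵀ + R = [518]
K = P̄·Hᵀ·S⁻¹ = [2/7; -18/259]
x' − x̄ = [-12/7, 108/259] = K·y
y = (KᵀK)⁻¹·Kᵀ·(x' − x̄) = [-6]
z = y + H·x̄ = [-6] + [7] = [1]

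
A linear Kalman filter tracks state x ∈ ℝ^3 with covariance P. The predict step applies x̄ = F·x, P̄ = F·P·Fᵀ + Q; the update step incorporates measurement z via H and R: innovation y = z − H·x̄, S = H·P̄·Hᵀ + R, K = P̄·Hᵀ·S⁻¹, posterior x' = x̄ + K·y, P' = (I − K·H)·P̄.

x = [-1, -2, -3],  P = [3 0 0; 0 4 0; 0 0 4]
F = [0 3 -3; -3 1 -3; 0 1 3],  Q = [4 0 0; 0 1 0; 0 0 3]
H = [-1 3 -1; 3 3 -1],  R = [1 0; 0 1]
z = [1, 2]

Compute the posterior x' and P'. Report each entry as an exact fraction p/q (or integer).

x' = [131561/581495, -106638/116299, -2360766/581495]
P' = [72372/581495 -3536/116299 19088/581495; -3536/116299 262220/116299 767272/116299; 19088/581495 767272/116299 11580587/581495]

x̄ = F·x = [3, 10, -11]
P̄ = F·P·Fᵀ + Q = [76 48 -24; 48 68 -32; -24 -32 43]
y = z − H·x̄ = [-37, -48]
S = H·P̄·Hᵀ + R = [588 955; 955 2540]
K = P̄·Hᵀ·S⁻¹ = [-28900/116299 144988/581495; 22924/116299 8780/116299; -18119/116299 -14243/581495]
x' = x̄ + K·y = [131561/581495, -106638/116299, -2360766/581495]
P' = (I − K·H)·P̄ = [72372/581495 -3536/116299 19088/581495; -3536/116299 262220/116299 767272/116299; 19088/581495 767272/116299 11580587/581495]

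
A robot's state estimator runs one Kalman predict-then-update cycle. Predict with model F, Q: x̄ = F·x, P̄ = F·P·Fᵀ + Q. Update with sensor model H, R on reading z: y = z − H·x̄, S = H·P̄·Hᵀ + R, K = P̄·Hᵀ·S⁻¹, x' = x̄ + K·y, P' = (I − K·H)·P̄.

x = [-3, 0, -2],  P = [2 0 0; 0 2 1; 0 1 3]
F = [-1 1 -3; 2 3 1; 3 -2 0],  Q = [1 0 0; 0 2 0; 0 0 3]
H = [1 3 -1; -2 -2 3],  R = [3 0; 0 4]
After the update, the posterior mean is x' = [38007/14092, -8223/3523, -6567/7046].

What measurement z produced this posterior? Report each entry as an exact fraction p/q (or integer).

x̄ = F·x = [9, -8, -9]
P̄ = F·P·Fᵀ + Q = [26 -15 -4; -15 37 -2; -4 -2 29]
S = H·P̄·Hᵀ + R = [321 -283; -283 469]
K = P̄·Hᵀ·S⁻¹ = [-16657/70460 -15159/70460; 7953/17615 2921/17615; 4863/35230 10371/35230]
x' − x̄ = [-88821/14092, 19961/3523, 56847/7046] = K·y
y = (KᵀK)⁻¹·Kᵀ·(x' − x̄) = [3, 26]
z = y + H·x̄ = [3, 26] + [-6, -29] = [-3, -3]

z = [-3, -3]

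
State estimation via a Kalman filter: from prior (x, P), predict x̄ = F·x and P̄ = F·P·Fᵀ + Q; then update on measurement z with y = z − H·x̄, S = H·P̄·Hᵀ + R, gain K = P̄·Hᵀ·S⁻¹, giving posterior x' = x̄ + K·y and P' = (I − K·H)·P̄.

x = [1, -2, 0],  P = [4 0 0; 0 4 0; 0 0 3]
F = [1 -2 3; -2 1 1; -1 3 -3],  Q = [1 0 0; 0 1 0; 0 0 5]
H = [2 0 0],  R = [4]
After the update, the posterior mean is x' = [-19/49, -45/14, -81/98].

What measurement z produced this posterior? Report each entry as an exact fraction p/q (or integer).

z = [-1]

x̄ = F·x = [5, -4, -7]
P̄ = F·P·Fᵀ + Q = [48 -7 -55; -7 24 11; -55 11 72]
S = H·P̄·Hᵀ + R = [196]
K = P̄·Hᵀ·S⁻¹ = [24/49; -1/14; -55/98]
x' − x̄ = [-264/49, 11/14, 605/98] = K·y
y = (KᵀK)⁻¹·Kᵀ·(x' − x̄) = [-11]
z = y + H·x̄ = [-11] + [10] = [-1]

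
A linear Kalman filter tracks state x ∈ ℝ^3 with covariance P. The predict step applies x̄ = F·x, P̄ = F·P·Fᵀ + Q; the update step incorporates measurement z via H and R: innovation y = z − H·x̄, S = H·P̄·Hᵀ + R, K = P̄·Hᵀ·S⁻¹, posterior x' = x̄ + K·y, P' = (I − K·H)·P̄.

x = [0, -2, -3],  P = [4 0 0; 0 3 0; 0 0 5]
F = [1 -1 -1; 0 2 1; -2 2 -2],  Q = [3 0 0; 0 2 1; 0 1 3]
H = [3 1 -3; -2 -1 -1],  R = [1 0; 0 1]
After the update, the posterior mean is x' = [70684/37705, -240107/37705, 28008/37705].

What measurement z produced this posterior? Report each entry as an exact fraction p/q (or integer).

x̄ = F·x = [5, -7, 2]
P̄ = F·P·Fᵀ + Q = [15 -11 -4; -11 19 3; -4 3 51]
S = H·P̄·Hᵀ + R = [602 93; 93 77]
K = P̄·Hᵀ·S⁻¹ = [4937/37705 -13308/37705; -1771/37705 2139/37705; -8196/37705 -12626/37705]
x' − x̄ = [-117841/37705, 23828/37705, -47402/37705] = K·y
y = (KᵀK)⁻¹·Kᵀ·(x' − x̄) = [-5, 7]
z = y + H·x̄ = [-5, 7] + [2, -5] = [-3, 2]

z = [-3, 2]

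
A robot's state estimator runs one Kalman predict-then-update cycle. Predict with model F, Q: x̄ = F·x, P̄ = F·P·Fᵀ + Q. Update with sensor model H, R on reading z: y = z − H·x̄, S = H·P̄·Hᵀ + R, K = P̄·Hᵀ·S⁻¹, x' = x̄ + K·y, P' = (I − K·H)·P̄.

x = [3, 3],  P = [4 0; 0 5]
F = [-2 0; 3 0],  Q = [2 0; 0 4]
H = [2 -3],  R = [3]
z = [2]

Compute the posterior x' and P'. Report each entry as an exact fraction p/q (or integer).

x̄ = F·x = [-6, 9]
P̄ = F·P·Fᵀ + Q = [18 -24; -24 40]
y = z − H·x̄ = [41]
S = H·P̄·Hᵀ + R = [723]
K = P̄·Hᵀ·S⁻¹ = [36/241; -56/241]
x' = x̄ + K·y = [30/241, -127/241]
P' = (I − K·H)·P̄ = [450/241 264/241; 264/241 232/241]

x' = [30/241, -127/241]
P' = [450/241 264/241; 264/241 232/241]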